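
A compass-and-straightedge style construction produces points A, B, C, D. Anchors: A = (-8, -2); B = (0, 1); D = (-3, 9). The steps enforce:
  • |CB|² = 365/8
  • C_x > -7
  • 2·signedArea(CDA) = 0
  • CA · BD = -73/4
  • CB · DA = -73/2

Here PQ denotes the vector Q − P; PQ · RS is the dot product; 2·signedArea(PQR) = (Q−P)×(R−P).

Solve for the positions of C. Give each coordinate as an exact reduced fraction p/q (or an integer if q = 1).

1. C_x = -27/4  [2·signedArea(CDA) = 0 ∩ CB · DA = -73/2]
2. C_y = 3/4  [2·signedArea(CDA) = 0 ∩ CB · DA = -73/2]
   → C = (-27/4, 3/4)

C = (-27/4, 3/4)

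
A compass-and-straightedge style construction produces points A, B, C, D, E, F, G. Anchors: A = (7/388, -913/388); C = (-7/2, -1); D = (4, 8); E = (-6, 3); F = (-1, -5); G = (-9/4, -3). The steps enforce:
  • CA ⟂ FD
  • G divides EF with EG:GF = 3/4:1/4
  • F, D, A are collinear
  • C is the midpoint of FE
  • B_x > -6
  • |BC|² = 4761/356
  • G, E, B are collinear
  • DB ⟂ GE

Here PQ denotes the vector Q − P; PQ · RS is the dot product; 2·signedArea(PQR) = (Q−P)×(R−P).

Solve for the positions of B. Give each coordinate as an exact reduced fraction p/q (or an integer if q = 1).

1. B_x = -484/89  [G, E, B are collinear ∩ DB ⟂ GE]
2. B_y = 187/89  [G, E, B are collinear ∩ DB ⟂ GE]
   → B = (-484/89, 187/89)

B = (-484/89, 187/89)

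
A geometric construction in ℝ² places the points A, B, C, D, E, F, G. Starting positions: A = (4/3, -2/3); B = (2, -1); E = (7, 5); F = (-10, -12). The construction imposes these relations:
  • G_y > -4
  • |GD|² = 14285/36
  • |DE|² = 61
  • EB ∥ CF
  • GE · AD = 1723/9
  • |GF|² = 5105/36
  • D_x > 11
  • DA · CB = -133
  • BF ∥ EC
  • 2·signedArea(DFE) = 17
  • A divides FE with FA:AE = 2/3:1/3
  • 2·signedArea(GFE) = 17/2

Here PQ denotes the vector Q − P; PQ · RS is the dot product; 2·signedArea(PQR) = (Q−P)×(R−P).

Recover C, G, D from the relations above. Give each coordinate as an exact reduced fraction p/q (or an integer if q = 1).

1. C_x = -5  [EB ∥ CF ∩ BF ∥ EC]
2. C_y = -6  [EB ∥ CF ∩ BF ∥ EC]
   → C = (-5, -6)
3. G_x = -11/6  [line -17·x + 17·y + 51/2 = 0 ∩ |GF|² = 5105/36]
4. G_y = -10/3  [line -17·x + 17·y + 51/2 = 0 ∩ |GF|² = 5105/36]
   → G = (-11/6, -10/3)
5. D_x = 12  [2·signedArea(DFE) = 17 ∩ GE · AD = 1723/9]
6. D_y = 11  [2·signedArea(DFE) = 17 ∩ GE · AD = 1723/9]
   → D = (12, 11)

C = (-5, -6)
D = (12, 11)
G = (-11/6, -10/3)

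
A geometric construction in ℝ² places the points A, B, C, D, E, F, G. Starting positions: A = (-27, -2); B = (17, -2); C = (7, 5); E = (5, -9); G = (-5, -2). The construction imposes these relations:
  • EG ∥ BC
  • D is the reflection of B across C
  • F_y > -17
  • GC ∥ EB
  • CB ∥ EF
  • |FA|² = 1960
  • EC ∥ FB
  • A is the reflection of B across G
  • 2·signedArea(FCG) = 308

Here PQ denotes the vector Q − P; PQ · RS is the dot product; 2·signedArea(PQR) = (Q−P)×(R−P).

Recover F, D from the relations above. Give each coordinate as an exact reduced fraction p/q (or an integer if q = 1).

D = (-3, 12)
F = (15, -16)

1. F_x = 15  [EC ∥ FB ∩ CB ∥ EF]
2. F_y = -16  [EC ∥ FB ∩ CB ∥ EF]
   → F = (15, -16)
3. D_x = -3  [D is the reflection of B across C]
4. D_y = 12  [D is the reflection of B across C]
   → D = (-3, 12)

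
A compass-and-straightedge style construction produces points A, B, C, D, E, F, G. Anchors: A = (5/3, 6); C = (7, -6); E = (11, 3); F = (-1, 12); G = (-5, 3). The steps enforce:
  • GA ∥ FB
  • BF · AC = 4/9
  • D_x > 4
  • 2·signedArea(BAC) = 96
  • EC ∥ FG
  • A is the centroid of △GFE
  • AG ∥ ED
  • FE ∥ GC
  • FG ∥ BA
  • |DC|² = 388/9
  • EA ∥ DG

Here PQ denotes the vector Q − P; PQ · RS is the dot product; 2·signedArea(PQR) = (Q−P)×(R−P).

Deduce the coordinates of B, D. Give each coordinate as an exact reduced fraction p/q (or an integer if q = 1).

1. B_x = 17/3  [FG ∥ BA ∩ GA ∥ FB]
2. B_y = 15  [FG ∥ BA ∩ GA ∥ FB]
   → B = (17/3, 15)
3. D_x = 13/3  [EA ∥ DG ∩ AG ∥ ED]
4. D_y = 0  [EA ∥ DG ∩ AG ∥ ED]
   → D = (13/3, 0)

B = (17/3, 15)
D = (13/3, 0)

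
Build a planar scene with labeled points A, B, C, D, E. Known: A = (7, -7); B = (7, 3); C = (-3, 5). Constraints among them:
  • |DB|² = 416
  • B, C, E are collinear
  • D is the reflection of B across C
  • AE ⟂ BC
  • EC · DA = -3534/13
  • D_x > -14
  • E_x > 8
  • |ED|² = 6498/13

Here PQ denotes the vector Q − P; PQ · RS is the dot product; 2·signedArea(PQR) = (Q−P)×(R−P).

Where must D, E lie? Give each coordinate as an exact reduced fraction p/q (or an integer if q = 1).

1. D_x = -13  [D is the reflection of B across C]
2. D_y = 7  [D is the reflection of B across C]
   → D = (-13, 7)
3. E_x = 116/13  [B, C, E are collinear ∩ AE ⟂ BC]
4. E_y = 34/13  [B, C, E are collinear ∩ AE ⟂ BC]
   → E = (116/13, 34/13)

D = (-13, 7)
E = (116/13, 34/13)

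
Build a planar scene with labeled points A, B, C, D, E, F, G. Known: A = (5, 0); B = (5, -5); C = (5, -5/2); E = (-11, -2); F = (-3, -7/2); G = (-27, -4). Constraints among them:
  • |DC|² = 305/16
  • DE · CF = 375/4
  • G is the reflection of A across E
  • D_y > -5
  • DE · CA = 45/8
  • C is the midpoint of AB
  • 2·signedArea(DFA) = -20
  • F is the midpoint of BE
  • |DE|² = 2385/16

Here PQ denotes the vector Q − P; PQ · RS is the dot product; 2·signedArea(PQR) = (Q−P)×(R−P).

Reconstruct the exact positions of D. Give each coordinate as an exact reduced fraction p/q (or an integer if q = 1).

1. D_x = 1  [2·signedArea(DFA) = -20 ∩ DE · CF = 375/4]
2. D_y = -17/4  [2·signedArea(DFA) = -20 ∩ DE · CF = 375/4]
   → D = (1, -17/4)

D = (1, -17/4)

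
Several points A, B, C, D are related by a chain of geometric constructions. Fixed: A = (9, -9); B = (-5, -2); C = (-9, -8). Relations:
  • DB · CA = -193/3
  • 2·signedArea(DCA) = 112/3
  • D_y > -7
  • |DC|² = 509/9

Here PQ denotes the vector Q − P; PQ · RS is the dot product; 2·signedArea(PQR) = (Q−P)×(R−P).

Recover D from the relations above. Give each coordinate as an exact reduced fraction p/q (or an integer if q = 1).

1. D_x = -5/3  [2·signedArea(DCA) = 112/3 ∩ DB · CA = -193/3]
2. D_y = -19/3  [2·signedArea(DCA) = 112/3 ∩ DB · CA = -193/3]
   → D = (-5/3, -19/3)

D = (-5/3, -19/3)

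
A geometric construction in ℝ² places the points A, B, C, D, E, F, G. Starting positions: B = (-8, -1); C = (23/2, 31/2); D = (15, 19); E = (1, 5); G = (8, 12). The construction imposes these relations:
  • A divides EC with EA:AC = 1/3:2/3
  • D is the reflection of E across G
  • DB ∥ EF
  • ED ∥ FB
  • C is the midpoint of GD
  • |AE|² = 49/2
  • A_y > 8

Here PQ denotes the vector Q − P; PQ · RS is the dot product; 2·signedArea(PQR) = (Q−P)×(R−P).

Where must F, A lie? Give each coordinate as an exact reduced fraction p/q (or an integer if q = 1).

A = (9/2, 17/2)
F = (-22, -15)

1. F_x = -22  [ED ∥ FB ∩ DB ∥ EF]
2. F_y = -15  [ED ∥ FB ∩ DB ∥ EF]
   → F = (-22, -15)
3. A_x = 9/2  [A divides EC with EA:AC = 1/3:2/3]
4. A_y = 17/2  [A divides EC with EA:AC = 1/3:2/3]
   → A = (9/2, 17/2)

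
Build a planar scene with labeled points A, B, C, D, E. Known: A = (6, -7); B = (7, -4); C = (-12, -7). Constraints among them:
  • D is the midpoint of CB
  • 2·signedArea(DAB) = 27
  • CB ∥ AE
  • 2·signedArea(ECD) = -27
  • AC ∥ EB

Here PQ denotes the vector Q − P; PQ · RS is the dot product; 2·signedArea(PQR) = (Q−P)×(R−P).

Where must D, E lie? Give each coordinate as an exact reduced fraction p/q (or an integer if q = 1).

1. D_x = -5/2  [D is the midpoint of CB]
2. D_y = -11/2  [D is the midpoint of CB]
   → D = (-5/2, -11/2)
3. E_x = 25  [AC ∥ EB ∩ CB ∥ AE]
4. E_y = -4  [AC ∥ EB ∩ CB ∥ AE]
   → E = (25, -4)

D = (-5/2, -11/2)
E = (25, -4)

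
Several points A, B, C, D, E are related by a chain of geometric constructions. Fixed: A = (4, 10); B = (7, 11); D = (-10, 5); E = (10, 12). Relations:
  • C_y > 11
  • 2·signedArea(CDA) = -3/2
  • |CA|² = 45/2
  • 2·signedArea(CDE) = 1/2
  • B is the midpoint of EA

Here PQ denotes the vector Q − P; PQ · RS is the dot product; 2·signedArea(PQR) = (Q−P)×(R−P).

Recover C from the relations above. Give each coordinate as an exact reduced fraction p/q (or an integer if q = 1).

C = (17/2, 23/2)

1. C_x = 17/2  [2·signedArea(CDE) = 1/2 ∩ 2·signedArea(CDA) = -3/2]
2. C_y = 23/2  [2·signedArea(CDE) = 1/2 ∩ 2·signedArea(CDA) = -3/2]
   → C = (17/2, 23/2)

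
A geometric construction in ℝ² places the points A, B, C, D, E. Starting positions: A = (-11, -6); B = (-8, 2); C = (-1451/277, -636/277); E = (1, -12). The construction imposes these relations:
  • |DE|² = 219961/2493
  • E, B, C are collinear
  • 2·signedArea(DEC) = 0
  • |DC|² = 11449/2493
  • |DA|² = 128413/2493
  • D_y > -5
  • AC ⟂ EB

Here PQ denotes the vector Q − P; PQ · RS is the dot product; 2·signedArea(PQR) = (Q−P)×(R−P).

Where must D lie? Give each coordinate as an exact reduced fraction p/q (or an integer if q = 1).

D = (-1130/277, -3406/831)

1. D_x = -1130/277  [line -2688/277·x + -1728/277·y + -18048/277 = 0 ∩ |DE|² = 219961/2493]
2. D_y = -3406/831  [line -2688/277·x + -1728/277·y + -18048/277 = 0 ∩ |DE|² = 219961/2493]
   → D = (-1130/277, -3406/831)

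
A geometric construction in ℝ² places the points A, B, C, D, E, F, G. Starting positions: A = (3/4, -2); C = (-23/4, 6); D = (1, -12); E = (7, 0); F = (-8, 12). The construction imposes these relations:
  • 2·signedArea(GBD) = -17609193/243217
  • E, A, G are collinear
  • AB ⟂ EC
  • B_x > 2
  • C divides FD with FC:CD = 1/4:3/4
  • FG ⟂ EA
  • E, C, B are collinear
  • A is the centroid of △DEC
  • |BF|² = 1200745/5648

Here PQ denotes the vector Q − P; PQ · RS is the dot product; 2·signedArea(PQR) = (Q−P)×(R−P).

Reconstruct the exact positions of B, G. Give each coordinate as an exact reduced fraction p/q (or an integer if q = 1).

1. B_x = 3747/1412  [E, C, B are collinear ∩ AB ⟂ EC]
2. B_y = 722/353  [E, C, B are collinear ∩ AB ⟂ EC]
   → B = (3747/1412, 722/353)
3. G_x = -2152/689  [E, A, G are collinear ∩ FG ⟂ EA]
4. G_y = -2232/689  [E, A, G are collinear ∩ FG ⟂ EA]
   → G = (-2152/689, -2232/689)

B = (3747/1412, 722/353)
G = (-2152/689, -2232/689)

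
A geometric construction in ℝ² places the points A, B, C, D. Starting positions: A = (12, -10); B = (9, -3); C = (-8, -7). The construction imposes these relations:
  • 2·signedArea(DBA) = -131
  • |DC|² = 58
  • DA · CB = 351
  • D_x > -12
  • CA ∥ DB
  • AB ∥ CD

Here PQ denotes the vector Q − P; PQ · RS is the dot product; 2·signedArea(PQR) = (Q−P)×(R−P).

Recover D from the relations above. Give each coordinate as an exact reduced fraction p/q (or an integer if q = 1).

1. D_x = -11  [CA ∥ DB ∩ AB ∥ CD]
2. D_y = 0  [CA ∥ DB ∩ AB ∥ CD]
   → D = (-11, 0)

D = (-11, 0)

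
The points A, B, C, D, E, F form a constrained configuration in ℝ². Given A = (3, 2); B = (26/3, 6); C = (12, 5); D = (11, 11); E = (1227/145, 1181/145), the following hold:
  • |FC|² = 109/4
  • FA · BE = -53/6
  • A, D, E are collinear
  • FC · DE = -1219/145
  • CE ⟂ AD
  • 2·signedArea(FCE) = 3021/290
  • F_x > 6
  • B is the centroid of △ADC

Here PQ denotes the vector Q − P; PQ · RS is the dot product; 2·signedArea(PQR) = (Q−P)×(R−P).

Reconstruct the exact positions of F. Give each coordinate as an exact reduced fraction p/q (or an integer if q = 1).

1. F_x = 7  [2·signedArea(FCE) = 3021/290 ∩ FA · BE = -53/6]
2. F_y = 13/2  [2·signedArea(FCE) = 3021/290 ∩ FA · BE = -53/6]
   → F = (7, 13/2)

F = (7, 13/2)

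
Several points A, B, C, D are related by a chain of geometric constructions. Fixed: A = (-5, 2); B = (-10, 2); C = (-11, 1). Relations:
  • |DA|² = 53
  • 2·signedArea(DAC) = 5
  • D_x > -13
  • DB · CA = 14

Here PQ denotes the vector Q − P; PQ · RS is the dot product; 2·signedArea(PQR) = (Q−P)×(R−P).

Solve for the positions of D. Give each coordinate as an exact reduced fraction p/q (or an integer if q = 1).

D = (-12, 0)

1. D_x = -12  [2·signedArea(DAC) = 5 ∩ DB · CA = 14]
2. D_y = 0  [2·signedArea(DAC) = 5 ∩ DB · CA = 14]
   → D = (-12, 0)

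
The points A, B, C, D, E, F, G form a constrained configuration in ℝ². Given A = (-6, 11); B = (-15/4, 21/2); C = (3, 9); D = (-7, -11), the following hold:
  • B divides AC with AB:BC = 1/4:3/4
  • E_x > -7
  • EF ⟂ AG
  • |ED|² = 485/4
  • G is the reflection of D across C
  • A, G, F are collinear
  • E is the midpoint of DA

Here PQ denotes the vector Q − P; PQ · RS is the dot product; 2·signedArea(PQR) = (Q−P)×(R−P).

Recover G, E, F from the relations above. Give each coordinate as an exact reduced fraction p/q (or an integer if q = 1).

E = (-13/2, 0)
F = (-3221/274, 760/137)
G = (13, 29)

1. G_x = 13  [G is the reflection of D across C]
2. G_y = 29  [G is the reflection of D across C]
   → G = (13, 29)
3. E_x = -13/2  [E is the midpoint of DA]
4. E_y = 0  [E is the midpoint of DA]
   → E = (-13/2, 0)
5. F_x = -3221/274  [A, G, F are collinear ∩ EF ⟂ AG]
6. F_y = 760/137  [A, G, F are collinear ∩ EF ⟂ AG]
   → F = (-3221/274, 760/137)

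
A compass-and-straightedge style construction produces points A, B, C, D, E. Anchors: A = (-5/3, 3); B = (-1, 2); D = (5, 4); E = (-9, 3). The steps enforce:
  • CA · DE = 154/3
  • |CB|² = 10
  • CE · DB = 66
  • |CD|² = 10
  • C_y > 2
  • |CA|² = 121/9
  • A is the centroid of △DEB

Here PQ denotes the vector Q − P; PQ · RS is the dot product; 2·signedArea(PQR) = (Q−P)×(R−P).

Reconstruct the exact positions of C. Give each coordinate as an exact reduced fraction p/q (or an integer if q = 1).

C = (2, 3)

1. C_x = 2  [CE · DB = 66 ∩ CA · DE = 154/3]
2. C_y = 3  [CE · DB = 66 ∩ CA · DE = 154/3]
   → C = (2, 3)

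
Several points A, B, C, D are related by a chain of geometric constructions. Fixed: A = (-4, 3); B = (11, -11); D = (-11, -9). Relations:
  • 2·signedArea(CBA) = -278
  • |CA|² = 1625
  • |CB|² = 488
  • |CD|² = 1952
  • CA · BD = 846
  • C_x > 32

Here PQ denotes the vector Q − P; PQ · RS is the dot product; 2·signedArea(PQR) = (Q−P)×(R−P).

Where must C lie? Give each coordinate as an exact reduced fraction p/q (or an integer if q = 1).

1. C_x = 33  [2·signedArea(CBA) = -278 ∩ CA · BD = 846]
2. C_y = -13  [2·signedArea(CBA) = -278 ∩ CA · BD = 846]
   → C = (33, -13)

C = (33, -13)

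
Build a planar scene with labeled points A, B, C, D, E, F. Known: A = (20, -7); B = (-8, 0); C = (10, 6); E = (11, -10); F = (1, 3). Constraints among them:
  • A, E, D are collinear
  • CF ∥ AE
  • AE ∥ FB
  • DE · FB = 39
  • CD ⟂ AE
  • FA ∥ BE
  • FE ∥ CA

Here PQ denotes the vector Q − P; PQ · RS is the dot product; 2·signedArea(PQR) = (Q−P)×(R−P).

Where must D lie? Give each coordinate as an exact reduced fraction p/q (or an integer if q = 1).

D = (149/10, -87/10)

1. D_x = 149/10  [A, E, D are collinear ∩ CD ⟂ AE]
2. D_y = -87/10  [A, E, D are collinear ∩ CD ⟂ AE]
   → D = (149/10, -87/10)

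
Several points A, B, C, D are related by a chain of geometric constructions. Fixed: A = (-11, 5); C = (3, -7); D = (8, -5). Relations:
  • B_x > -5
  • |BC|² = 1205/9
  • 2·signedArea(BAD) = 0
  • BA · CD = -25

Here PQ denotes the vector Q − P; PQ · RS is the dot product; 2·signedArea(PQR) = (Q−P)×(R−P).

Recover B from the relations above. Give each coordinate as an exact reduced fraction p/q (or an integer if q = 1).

1. B_x = -14/3  [2·signedArea(BAD) = 0 ∩ BA · CD = -25]
2. B_y = 5/3  [2·signedArea(BAD) = 0 ∩ BA · CD = -25]
   → B = (-14/3, 5/3)

B = (-14/3, 5/3)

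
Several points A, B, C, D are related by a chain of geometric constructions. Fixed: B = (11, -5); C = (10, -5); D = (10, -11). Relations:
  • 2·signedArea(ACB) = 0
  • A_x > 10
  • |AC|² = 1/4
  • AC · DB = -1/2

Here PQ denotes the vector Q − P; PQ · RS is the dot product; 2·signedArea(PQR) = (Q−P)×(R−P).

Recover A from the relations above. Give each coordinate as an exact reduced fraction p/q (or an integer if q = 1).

1. A_x = 21/2  [2·signedArea(ACB) = 0 ∩ AC · DB = -1/2]
2. A_y = -5  [2·signedArea(ACB) = 0 ∩ AC · DB = -1/2]
   → A = (21/2, -5)

A = (21/2, -5)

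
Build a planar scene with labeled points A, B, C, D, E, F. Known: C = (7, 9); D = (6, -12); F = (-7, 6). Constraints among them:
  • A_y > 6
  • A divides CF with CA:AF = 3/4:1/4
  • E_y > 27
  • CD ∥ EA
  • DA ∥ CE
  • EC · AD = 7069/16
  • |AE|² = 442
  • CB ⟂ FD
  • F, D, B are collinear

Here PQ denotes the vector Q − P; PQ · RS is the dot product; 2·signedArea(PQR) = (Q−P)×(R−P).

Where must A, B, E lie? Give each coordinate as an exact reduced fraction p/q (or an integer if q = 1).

1. A_x = -7/2  [A divides CF with CA:AF = 3/4:1/4]
2. A_y = 27/4  [A divides CF with CA:AF = 3/4:1/4]
   → A = (-7/2, 27/4)
3. B_x = -1787/493  [F, D, B are collinear ∩ CB ⟂ FD]
4. B_y = 654/493  [F, D, B are collinear ∩ CB ⟂ FD]
   → B = (-1787/493, 654/493)
5. E_x = -5/2  [CD ∥ EA ∩ DA ∥ CE]
6. E_y = 111/4  [CD ∥ EA ∩ DA ∥ CE]
   → E = (-5/2, 111/4)

A = (-7/2, 27/4)
B = (-1787/493, 654/493)
E = (-5/2, 111/4)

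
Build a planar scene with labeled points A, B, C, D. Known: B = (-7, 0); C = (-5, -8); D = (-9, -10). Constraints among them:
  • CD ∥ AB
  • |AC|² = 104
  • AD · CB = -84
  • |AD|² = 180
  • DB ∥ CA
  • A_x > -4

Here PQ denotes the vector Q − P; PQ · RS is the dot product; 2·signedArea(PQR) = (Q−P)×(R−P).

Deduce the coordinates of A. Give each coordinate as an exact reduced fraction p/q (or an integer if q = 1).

A = (-3, 2)

1. A_x = -3  [CD ∥ AB ∩ DB ∥ CA]
2. A_y = 2  [CD ∥ AB ∩ DB ∥ CA]
   → A = (-3, 2)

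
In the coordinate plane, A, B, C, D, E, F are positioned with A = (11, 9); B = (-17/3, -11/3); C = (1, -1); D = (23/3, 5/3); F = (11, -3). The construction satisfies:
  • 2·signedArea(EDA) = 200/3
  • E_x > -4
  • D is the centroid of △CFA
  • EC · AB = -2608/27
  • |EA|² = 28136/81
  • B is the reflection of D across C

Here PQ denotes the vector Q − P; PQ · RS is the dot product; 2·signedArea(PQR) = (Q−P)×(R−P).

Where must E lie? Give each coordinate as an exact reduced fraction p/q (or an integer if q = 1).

E = (-31/9, -25/9)

1. E_x = -31/9  [2·signedArea(EDA) = 200/3 ∩ EC · AB = -2608/27]
2. E_y = -25/9  [2·signedArea(EDA) = 200/3 ∩ EC · AB = -2608/27]
   → E = (-31/9, -25/9)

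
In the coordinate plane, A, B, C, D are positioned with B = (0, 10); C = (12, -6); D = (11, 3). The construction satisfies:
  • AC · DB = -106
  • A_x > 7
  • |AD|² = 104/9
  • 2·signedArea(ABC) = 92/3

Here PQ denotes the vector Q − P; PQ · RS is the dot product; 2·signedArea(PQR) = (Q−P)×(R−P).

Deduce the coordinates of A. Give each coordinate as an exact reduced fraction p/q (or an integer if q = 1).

1. A_x = 23/3  [AC · DB = -106 ∩ 2·signedArea(ABC) = 92/3]
2. A_y = 7/3  [AC · DB = -106 ∩ 2·signedArea(ABC) = 92/3]
   → A = (23/3, 7/3)

A = (23/3, 7/3)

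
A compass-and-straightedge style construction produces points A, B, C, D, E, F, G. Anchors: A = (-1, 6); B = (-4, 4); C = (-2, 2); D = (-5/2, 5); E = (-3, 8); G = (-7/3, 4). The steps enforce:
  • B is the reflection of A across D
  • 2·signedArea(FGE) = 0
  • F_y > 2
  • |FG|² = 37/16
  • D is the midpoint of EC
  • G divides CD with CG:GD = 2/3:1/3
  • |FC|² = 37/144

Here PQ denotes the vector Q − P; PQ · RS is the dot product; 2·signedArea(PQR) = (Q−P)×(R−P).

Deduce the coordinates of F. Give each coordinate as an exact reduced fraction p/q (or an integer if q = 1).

1. F_x = -25/12  [line -4·x + -2/3·y + -20/3 = 0 ∩ |FC|² = 37/144]
2. F_y = 5/2  [line -4·x + -2/3·y + -20/3 = 0 ∩ |FC|² = 37/144]
   → F = (-25/12, 5/2)

F = (-25/12, 5/2)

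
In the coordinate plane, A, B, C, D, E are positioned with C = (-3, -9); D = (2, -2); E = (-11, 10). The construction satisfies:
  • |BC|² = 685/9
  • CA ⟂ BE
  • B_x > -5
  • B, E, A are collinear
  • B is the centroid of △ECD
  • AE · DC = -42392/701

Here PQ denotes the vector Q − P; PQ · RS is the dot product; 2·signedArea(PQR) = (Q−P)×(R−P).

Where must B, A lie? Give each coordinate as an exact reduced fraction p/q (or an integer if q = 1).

1. B_x = -4  [B is the centroid of △ECD]
2. B_y = -1/3  [B is the centroid of △ECD]
   → B = (-4, -1/3)
3. A_x = 475/1402  [B, E, A are collinear ∩ CA ⟂ BE]
4. A_y = -9447/1402  [B, E, A are collinear ∩ CA ⟂ BE]
   → A = (475/1402, -9447/1402)

A = (475/1402, -9447/1402)
B = (-4, -1/3)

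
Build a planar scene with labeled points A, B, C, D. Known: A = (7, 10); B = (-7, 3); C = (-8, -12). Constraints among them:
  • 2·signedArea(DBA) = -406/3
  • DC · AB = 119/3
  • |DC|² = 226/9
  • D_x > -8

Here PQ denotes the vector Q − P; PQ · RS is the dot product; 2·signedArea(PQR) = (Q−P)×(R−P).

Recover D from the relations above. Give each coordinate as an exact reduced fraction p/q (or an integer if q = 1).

1. D_x = -23/3  [2·signedArea(DBA) = -406/3 ∩ DC · AB = 119/3]
2. D_y = -7  [2·signedArea(DBA) = -406/3 ∩ DC · AB = 119/3]
   → D = (-23/3, -7)

D = (-23/3, -7)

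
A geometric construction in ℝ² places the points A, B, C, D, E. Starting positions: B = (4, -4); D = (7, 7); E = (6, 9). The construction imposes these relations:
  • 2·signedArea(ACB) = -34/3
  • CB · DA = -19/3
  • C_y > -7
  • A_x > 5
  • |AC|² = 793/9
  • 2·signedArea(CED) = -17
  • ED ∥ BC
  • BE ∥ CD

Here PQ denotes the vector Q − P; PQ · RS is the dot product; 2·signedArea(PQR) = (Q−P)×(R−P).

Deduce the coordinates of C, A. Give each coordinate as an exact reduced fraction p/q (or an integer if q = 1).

1. C_x = 5  [BE ∥ CD ∩ ED ∥ BC]
2. C_y = -6  [BE ∥ CD ∩ ED ∥ BC]
   → C = (5, -6)
3. A_x = 6  [2·signedArea(ACB) = -34/3 ∩ CB · DA = -19/3]
4. A_y = 10/3  [2·signedArea(ACB) = -34/3 ∩ CB · DA = -19/3]
   → A = (6, 10/3)

A = (6, 10/3)
C = (5, -6)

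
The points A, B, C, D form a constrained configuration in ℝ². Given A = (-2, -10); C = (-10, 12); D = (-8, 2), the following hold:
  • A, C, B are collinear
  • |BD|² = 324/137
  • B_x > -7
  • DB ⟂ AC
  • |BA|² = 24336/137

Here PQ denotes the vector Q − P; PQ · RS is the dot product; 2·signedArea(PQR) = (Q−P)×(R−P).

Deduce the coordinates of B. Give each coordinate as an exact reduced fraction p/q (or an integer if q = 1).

B = (-898/137, 346/137)

1. B_x = -898/137  [A, C, B are collinear ∩ DB ⟂ AC]
2. B_y = 346/137  [A, C, B are collinear ∩ DB ⟂ AC]
   → B = (-898/137, 346/137)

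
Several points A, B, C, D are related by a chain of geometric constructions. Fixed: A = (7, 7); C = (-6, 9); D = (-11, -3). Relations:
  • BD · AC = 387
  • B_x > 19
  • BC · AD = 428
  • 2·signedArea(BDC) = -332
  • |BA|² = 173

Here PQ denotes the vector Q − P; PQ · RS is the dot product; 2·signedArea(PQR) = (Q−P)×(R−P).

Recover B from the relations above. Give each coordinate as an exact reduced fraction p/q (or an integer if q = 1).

1. B_x = 20  [2·signedArea(BDC) = -332 ∩ BD · AC = 387]
2. B_y = 5  [2·signedArea(BDC) = -332 ∩ BD · AC = 387]
   → B = (20, 5)

B = (20, 5)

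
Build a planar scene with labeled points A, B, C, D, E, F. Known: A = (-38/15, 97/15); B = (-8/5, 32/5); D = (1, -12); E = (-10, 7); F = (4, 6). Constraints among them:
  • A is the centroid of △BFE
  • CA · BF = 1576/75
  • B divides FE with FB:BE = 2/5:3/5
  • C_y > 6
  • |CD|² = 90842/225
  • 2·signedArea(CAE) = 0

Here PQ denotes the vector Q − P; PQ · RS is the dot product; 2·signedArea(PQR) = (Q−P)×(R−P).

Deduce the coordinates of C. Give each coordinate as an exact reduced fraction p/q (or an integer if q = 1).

C = (-94/15, 101/15)

1. C_x = -94/15  [2·signedArea(CAE) = 0 ∩ CA · BF = 1576/75]
2. C_y = 101/15  [2·signedArea(CAE) = 0 ∩ CA · BF = 1576/75]
   → C = (-94/15, 101/15)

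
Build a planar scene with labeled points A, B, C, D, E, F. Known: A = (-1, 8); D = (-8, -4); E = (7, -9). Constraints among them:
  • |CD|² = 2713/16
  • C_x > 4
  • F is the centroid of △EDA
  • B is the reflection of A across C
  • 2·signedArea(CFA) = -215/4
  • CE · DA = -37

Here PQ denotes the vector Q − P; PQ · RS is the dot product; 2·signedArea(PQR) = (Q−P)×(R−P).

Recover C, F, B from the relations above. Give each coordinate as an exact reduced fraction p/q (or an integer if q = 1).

1. C_x = 5  [line -7·x + -12·y + -22 = 0 ∩ |CD|² = 2713/16]
2. C_y = -19/4  [line -7·x + -12·y + -22 = 0 ∩ |CD|² = 2713/16]
   → C = (5, -19/4)
3. F_x = -2/3  [2·signedArea(CFA) = -215/4 ∩ F is the centroid of △EDA]
4. F_y = -5/3  [2·signedArea(CFA) = -215/4 ∩ F is the centroid of △EDA]
   → F = (-2/3, -5/3)
5. B_x = 11  [B is the reflection of A across C]
6. B_y = -35/2  [B is the reflection of A across C]
   → B = (11, -35/2)

B = (11, -35/2)
C = (5, -19/4)
F = (-2/3, -5/3)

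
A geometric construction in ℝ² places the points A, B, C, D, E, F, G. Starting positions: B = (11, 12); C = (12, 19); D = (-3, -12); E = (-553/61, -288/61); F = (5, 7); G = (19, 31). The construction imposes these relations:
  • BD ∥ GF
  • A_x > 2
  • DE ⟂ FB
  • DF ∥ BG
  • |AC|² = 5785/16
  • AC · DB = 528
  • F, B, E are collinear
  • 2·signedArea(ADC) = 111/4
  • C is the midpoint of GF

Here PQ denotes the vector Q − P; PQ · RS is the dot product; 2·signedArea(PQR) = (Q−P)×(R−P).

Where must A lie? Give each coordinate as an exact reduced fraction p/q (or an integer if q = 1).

A = (3, 9/4)

1. A_x = 3  [AC · DB = 528 ∩ 2·signedArea(ADC) = 111/4]
2. A_y = 9/4  [AC · DB = 528 ∩ 2·signedArea(ADC) = 111/4]
   → A = (3, 9/4)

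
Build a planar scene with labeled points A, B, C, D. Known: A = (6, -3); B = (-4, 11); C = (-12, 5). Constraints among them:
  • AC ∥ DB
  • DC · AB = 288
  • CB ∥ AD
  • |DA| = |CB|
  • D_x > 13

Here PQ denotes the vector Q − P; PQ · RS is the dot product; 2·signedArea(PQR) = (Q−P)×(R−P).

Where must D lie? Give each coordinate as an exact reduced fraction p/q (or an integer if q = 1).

1. D_x = 14  [AC ∥ DB ∩ CB ∥ AD]
2. D_y = 3  [AC ∥ DB ∩ CB ∥ AD]
   → D = (14, 3)

D = (14, 3)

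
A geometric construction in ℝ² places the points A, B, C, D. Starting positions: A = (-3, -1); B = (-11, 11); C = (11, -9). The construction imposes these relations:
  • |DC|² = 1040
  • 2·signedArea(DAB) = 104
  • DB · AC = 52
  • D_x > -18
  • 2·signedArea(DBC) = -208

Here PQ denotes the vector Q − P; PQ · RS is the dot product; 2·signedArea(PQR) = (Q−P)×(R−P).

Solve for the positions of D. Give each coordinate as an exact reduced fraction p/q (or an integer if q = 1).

1. D_x = -17  [2·signedArea(DBC) = -208 ∩ 2·signedArea(DAB) = 104]
2. D_y = 7  [2·signedArea(DBC) = -208 ∩ 2·signedArea(DAB) = 104]
   → D = (-17, 7)

D = (-17, 7)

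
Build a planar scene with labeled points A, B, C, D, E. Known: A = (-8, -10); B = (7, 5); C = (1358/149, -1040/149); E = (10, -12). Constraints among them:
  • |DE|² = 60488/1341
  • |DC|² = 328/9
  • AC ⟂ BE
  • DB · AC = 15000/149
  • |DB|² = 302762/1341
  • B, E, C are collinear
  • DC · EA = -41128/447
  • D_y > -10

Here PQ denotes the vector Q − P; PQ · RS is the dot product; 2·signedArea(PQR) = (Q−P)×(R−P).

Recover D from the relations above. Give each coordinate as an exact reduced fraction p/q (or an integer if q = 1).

D = (552/149, -4318/447)

1. D_x = 552/149  [DB · AC = 15000/149 ∩ DC · EA = -41128/447]
2. D_y = -4318/447  [DB · AC = 15000/149 ∩ DC · EA = -41128/447]
   → D = (552/149, -4318/447)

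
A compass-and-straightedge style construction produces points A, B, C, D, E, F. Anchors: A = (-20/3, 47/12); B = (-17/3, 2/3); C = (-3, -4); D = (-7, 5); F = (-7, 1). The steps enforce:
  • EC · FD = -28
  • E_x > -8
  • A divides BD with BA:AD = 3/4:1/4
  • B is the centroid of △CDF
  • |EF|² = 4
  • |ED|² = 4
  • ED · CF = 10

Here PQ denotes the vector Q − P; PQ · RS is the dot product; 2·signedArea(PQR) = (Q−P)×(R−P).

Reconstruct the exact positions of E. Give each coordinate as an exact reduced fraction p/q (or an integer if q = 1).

1. E_x = -7  [EC · FD = -28 ∩ ED · CF = 10]
2. E_y = 3  [EC · FD = -28 ∩ ED · CF = 10]
   → E = (-7, 3)

E = (-7, 3)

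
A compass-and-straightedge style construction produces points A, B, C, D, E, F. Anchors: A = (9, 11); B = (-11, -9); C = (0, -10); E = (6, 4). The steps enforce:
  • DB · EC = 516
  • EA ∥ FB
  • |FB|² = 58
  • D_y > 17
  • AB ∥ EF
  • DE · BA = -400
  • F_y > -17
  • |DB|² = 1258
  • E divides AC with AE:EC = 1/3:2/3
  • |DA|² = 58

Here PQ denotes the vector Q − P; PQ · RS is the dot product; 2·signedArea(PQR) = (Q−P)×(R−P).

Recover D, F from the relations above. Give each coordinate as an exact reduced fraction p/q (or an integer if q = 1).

1. D_x = 12  [DB · EC = 516 ∩ DE · BA = -400]
2. D_y = 18  [DB · EC = 516 ∩ DE · BA = -400]
   → D = (12, 18)
3. F_x = -14  [EA ∥ FB ∩ AB ∥ EF]
4. F_y = -16  [EA ∥ FB ∩ AB ∥ EF]
   → F = (-14, -16)

D = (12, 18)
F = (-14, -16)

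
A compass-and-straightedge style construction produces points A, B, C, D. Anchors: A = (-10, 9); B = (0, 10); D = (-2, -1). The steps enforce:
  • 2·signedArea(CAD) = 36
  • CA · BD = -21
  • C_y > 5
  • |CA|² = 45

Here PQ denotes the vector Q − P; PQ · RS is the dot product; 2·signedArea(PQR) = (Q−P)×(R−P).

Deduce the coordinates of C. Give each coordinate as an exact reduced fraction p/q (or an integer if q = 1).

1. C_x = -4  [CA · BD = -21 ∩ 2·signedArea(CAD) = 36]
2. C_y = 6  [CA · BD = -21 ∩ 2·signedArea(CAD) = 36]
   → C = (-4, 6)

C = (-4, 6)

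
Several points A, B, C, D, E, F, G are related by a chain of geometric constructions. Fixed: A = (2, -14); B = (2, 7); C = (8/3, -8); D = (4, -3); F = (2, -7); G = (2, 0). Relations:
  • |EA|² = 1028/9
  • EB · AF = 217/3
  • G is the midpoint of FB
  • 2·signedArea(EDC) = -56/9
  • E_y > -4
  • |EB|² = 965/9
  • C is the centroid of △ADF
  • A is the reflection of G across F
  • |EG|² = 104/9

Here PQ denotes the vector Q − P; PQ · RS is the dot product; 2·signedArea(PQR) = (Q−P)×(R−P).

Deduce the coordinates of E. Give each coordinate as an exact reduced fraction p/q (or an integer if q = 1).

1. E_x = 8/3  [2·signedArea(EDC) = -56/9 ∩ EB · AF = 217/3]
2. E_y = -10/3  [2·signedArea(EDC) = -56/9 ∩ EB · AF = 217/3]
   → E = (8/3, -10/3)

E = (8/3, -10/3)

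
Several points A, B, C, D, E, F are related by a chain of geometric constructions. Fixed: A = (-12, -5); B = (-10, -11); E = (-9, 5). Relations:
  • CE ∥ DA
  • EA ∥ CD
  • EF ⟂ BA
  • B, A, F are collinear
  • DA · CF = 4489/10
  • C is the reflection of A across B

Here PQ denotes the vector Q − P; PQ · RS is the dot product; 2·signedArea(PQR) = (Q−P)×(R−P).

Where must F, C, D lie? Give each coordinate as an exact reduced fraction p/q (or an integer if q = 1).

C = (-8, -17)
D = (-11, -27)
F = (-147/10, 31/10)

1. F_x = -147/10  [B, A, F are collinear ∩ EF ⟂ BA]
2. F_y = 31/10  [B, A, F are collinear ∩ EF ⟂ BA]
   → F = (-147/10, 31/10)
3. C_x = -8  [C is the reflection of A across B]
4. C_y = -17  [C is the reflection of A across B]
   → C = (-8, -17)
5. D_x = -11  [CE ∥ DA ∩ EA ∥ CD]
6. D_y = -27  [CE ∥ DA ∩ EA ∥ CD]
   → D = (-11, -27)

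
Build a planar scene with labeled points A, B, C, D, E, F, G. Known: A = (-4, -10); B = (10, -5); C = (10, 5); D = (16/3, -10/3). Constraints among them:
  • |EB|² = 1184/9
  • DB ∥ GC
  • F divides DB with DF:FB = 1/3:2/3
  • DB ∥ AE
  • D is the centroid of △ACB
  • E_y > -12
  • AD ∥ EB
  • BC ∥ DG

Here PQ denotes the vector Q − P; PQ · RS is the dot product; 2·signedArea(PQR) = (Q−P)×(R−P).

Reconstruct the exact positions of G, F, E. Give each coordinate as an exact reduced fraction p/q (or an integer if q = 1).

E = (2/3, -35/3)
F = (62/9, -35/9)
G = (16/3, 20/3)

1. G_x = 16/3  [DB ∥ GC ∩ BC ∥ DG]
2. G_y = 20/3  [DB ∥ GC ∩ BC ∥ DG]
   → G = (16/3, 20/3)
3. F_x = 62/9  [F divides DB with DF:FB = 1/3:2/3]
4. F_y = -35/9  [F divides DB with DF:FB = 1/3:2/3]
   → F = (62/9, -35/9)
5. E_x = 2/3  [AD ∥ EB ∩ DB ∥ AE]
6. E_y = -35/3  [AD ∥ EB ∩ DB ∥ AE]
   → E = (2/3, -35/3)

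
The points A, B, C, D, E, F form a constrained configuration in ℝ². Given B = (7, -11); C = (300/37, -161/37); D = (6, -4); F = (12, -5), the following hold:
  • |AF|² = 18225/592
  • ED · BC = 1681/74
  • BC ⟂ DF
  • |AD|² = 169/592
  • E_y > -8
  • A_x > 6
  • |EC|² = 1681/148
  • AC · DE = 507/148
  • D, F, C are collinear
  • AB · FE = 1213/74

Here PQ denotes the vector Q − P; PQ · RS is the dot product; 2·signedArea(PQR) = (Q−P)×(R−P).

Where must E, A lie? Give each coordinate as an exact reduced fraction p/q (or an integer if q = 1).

A = (483/74, -605/148)
E = (559/74, -284/37)

1. E_x = 559/74  [line -41/37·x + -246/37·y + -3157/74 = 0 ∩ |EC|² = 1681/148]
2. E_y = -284/37  [line -41/37·x + -246/37·y + -3157/74 = 0 ∩ |EC|² = 1681/148]
   → E = (559/74, -284/37)
3. A_x = 483/74  [AC · DE = 507/148 ∩ AB · FE = 1213/74]
4. A_y = -605/148  [AC · DE = 507/148 ∩ AB · FE = 1213/74]
   → A = (483/74, -605/148)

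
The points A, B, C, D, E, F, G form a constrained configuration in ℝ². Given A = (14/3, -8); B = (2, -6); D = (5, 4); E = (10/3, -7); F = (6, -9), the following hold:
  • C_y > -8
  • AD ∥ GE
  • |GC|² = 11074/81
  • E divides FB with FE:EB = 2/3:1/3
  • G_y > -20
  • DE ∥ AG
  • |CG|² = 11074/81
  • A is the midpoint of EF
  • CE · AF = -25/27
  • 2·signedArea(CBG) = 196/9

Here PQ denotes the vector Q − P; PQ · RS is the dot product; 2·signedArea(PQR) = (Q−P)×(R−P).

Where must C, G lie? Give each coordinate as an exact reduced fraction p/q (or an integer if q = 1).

C = (34/9, -22/3)
G = (3, -19)

1. G_x = 3  [AD ∥ GE ∩ DE ∥ AG]
2. G_y = -19  [AD ∥ GE ∩ DE ∥ AG]
   → G = (3, -19)
3. C_x = 34/9  [CE · AF = -25/27 ∩ 2·signedArea(CBG) = 196/9]
4. C_y = -22/3  [CE · AF = -25/27 ∩ 2·signedArea(CBG) = 196/9]
   → C = (34/9, -22/3)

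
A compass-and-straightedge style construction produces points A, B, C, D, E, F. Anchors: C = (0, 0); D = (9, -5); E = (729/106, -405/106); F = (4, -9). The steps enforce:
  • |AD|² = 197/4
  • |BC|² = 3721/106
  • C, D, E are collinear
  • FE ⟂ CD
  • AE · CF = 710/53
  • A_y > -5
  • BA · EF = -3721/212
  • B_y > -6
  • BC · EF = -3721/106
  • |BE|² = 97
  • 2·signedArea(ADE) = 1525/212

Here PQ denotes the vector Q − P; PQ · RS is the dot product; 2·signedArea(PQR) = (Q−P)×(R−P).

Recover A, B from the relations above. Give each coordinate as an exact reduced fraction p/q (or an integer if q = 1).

A = (2, -9/2)
B = (-305/106, -549/106)

1. A_x = 2  [2·signedArea(ADE) = 1525/212 ∩ AE · CF = 710/53]
2. A_y = -9/2  [2·signedArea(ADE) = 1525/212 ∩ AE · CF = 710/53]
   → A = (2, -9/2)
3. B_x = -305/106  [line 305/106·x + 549/106·y + 3721/106 = 0 ∩ |BC|² = 3721/106]
4. B_y = -549/106  [line 305/106·x + 549/106·y + 3721/106 = 0 ∩ |BC|² = 3721/106]
   → B = (-305/106, -549/106)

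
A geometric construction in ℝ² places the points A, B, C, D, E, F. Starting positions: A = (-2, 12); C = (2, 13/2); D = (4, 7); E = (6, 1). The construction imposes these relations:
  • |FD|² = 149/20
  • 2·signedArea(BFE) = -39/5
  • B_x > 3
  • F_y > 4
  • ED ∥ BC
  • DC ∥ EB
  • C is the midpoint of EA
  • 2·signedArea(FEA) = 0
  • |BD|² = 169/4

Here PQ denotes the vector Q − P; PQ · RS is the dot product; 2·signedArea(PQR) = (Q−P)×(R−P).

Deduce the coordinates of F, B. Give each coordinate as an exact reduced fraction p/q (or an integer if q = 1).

1. B_x = 4  [ED ∥ BC ∩ DC ∥ EB]
2. B_y = 1/2  [ED ∥ BC ∩ DC ∥ EB]
   → B = (4, 1/2)
3. F_x = 18/5  [2·signedArea(FEA) = 0 ∩ 2·signedArea(BFE) = -39/5]
4. F_y = 43/10  [2·signedArea(FEA) = 0 ∩ 2·signedArea(BFE) = -39/5]
   → F = (18/5, 43/10)

B = (4, 1/2)
F = (18/5, 43/10)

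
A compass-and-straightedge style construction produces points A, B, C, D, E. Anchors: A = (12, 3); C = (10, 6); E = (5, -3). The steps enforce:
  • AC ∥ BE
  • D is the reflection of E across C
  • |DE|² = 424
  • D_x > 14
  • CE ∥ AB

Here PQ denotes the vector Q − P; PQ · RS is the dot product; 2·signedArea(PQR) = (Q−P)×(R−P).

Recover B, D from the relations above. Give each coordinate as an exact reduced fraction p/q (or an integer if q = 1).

B = (7, -6)
D = (15, 15)

1. B_x = 7  [AC ∥ BE ∩ CE ∥ AB]
2. B_y = -6  [AC ∥ BE ∩ CE ∥ AB]
   → B = (7, -6)
3. D_x = 15  [D is the reflection of E across C]
4. D_y = 15  [D is the reflection of E across C]
   → D = (15, 15)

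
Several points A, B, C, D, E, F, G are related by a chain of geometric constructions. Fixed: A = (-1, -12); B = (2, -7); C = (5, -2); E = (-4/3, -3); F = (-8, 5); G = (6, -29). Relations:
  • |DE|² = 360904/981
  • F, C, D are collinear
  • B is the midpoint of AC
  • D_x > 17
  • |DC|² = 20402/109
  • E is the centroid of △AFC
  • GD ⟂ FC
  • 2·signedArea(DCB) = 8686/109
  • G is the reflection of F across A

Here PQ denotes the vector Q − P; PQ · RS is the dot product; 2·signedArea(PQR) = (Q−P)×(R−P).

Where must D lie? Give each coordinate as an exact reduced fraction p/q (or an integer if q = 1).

1. D_x = 1858/109  [F, C, D are collinear ∩ GD ⟂ FC]
2. D_y = -925/109  [F, C, D are collinear ∩ GD ⟂ FC]
   → D = (1858/109, -925/109)

D = (1858/109, -925/109)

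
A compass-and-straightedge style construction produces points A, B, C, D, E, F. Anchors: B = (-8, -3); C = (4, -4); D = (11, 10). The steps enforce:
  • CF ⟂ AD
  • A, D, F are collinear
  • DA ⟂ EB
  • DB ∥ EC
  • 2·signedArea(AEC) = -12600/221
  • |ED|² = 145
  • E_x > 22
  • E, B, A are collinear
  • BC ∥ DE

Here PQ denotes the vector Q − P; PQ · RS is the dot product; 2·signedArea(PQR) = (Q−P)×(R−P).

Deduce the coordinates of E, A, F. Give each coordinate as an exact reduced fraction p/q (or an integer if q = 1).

1. E_x = 23  [DB ∥ EC ∩ BC ∥ DE]
2. E_y = 9  [DB ∥ EC ∩ BC ∥ DE]
   → E = (23, 9)
3. A_x = 2851/221  [E, B, A are collinear ∩ DA ⟂ EB]
4. A_y = 1125/221  [E, B, A are collinear ∩ DA ⟂ EB]
   → A = (2851/221, 1125/221)
5. F_x = 3271/221  [A, D, F are collinear ∩ CF ⟂ AD]
6. F_y = 40/221  [A, D, F are collinear ∩ CF ⟂ AD]
   → F = (3271/221, 40/221)

A = (2851/221, 1125/221)
E = (23, 9)
F = (3271/221, 40/221)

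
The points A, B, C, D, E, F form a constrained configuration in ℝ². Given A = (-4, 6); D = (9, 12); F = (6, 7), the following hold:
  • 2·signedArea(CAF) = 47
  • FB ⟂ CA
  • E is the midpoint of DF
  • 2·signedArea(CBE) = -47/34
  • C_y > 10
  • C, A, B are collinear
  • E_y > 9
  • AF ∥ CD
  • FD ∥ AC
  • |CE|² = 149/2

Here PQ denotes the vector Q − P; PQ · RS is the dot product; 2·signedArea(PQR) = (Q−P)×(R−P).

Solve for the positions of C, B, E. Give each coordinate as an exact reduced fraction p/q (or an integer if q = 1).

B = (-31/34, 379/34)
C = (-1, 11)
E = (15/2, 19/2)

1. C_x = -1  [AF ∥ CD ∩ FD ∥ AC]
2. C_y = 11  [AF ∥ CD ∩ FD ∥ AC]
   → C = (-1, 11)
3. B_x = -31/34  [C, A, B are collinear ∩ FB ⟂ CA]
4. B_y = 379/34  [C, A, B are collinear ∩ FB ⟂ CA]
   → B = (-31/34, 379/34)
5. E_x = 15/2  [E is the midpoint of DF]
6. E_y = 19/2  [E is the midpoint of DF]
   → E = (15/2, 19/2)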